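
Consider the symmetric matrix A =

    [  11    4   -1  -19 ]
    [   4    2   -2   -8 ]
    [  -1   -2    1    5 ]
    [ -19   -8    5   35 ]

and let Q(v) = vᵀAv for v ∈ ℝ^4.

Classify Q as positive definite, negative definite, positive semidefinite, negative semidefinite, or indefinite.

indefinite

Congruent diagonalization of A (simultaneous row and column reduction) yields pivots 11, 6/11, -4, 0.
That gives 2 positive, 1 negative, 1 zero pivots.
Hence Q is indefinite.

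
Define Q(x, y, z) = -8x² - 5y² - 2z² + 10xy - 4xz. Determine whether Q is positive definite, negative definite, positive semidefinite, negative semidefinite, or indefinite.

negative definite

The symmetric matrix of Q is A = [[-8, 5, -2], [5, -5, 0], [-2, 0, -2]].
Leading principal minors: Δ_1 = -8, Δ_2 = 15, Δ_3 = -10.
The signs alternate starting with Δ_1 < 0, so by Sylvester's criterion Q is negative definite.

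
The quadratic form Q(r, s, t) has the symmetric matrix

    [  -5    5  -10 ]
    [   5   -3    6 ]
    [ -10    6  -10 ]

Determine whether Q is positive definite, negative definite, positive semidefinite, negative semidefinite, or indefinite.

indefinite

Congruent diagonalization of A (simultaneous row and column reduction) yields pivots -5, 2, 2.
That gives 2 positive, 1 negative pivots.
Hence Q is indefinite.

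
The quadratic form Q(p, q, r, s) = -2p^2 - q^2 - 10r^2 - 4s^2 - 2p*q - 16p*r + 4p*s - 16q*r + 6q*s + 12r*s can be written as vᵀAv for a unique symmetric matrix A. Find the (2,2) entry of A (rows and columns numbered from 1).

-1

The coefficient of q^2 in Q is -1, and that is exactly A[2,2].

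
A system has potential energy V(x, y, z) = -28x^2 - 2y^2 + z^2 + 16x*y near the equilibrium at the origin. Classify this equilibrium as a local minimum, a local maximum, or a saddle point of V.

saddle point

The Hessian at the origin is H = [[-56, 16, 0], [16, -4, 0], [0, 0, 2]].
An LDLᵀ factorisation of H has diagonal entries -56, 4/7, 2.
So there are 2 positive, 1 negative pivots.
H is indefinite, so the origin is a saddle point.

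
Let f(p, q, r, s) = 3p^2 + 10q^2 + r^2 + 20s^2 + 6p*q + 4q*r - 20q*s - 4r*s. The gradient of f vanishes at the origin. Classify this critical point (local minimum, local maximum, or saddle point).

local minimum

The Hessian at the origin is H = [[6, 6, 0, 0], [6, 20, 4, -20], [0, 4, 2, -4], [0, -20, -4, 40]].
Applying the same elementary operations to the rows and columns of H produces a congruent diagonal matrix with entries 6, 14, 6/7, 8.
So there are 4 positive pivots.
H is positive definite, so the origin is a strict local minimum.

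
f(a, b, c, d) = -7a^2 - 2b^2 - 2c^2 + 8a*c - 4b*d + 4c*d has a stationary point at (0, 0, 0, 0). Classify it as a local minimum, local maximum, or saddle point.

saddle point

The Hessian at the origin is H = [[-14, 0, 8, 0], [0, -4, 0, -4], [8, 0, -4, 4], [0, -4, 4, 0]].
Row-reducing H symmetrically gives the diagonal entries -14, -4, 4/7, -24.
That gives 1 positive, 3 negative pivots.
H is indefinite, so the origin is a saddle point.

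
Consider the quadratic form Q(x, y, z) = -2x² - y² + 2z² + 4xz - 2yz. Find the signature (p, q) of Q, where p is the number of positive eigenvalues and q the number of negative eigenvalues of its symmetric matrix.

(1, 2)

Write A = [[-2, 0, 2], [0, -1, -1], [2, -1, 2]].
Congruent diagonalization of A (simultaneous row and column reduction) yields pivots -2, -1, 5.
That gives 1 positive, 2 negative pivots.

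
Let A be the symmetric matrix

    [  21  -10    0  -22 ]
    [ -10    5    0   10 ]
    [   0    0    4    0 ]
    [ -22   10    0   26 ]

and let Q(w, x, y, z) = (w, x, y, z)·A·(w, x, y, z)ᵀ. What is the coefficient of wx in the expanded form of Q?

-20

The coefficient of wx is A[1,2] + A[2,1] = 2·(-10) = -20.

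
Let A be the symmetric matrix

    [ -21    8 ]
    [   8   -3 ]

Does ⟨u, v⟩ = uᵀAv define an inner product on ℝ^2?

no

For the 2×2 matrix [[-21, 8], [8, -3]]: det = -21·-3 − (8)² = -1, trace = -24.
det < 0 so the eigenvalues have opposite signs; the form is indefinite.
⟨·,·⟩ is an inner product exactly when A is positive definite.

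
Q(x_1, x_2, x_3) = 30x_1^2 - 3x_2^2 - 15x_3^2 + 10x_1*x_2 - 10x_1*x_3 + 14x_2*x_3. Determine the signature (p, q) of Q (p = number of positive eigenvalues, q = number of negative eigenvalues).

(2, 1)

The associated matrix is A = [[30, 5, -5], [5, -3, 7], [-5, 7, -15]].
Row-reducing A symmetrically gives the diagonal entries 30, -23/6, 4/23.
That gives 2 positive, 1 negative pivots.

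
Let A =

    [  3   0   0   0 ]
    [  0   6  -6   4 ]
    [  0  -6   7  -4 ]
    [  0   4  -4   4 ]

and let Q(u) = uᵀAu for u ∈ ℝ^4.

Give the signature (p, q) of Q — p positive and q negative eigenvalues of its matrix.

Symmetric row and column elimination reduces A to a congruent diagonal form with pivots 3, 6, 1, 4/3.
Counting signs: 4 positive.

(4, 0)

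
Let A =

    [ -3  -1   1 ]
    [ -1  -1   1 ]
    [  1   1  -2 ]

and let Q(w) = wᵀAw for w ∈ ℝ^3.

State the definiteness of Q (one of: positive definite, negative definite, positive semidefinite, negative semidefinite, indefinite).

Leading principal minors: Δ_1 = -3, Δ_2 = 2, Δ_3 = -2.
The signs alternate starting with Δ_1 < 0, so by Sylvester's criterion Q is negative definite.

negative definite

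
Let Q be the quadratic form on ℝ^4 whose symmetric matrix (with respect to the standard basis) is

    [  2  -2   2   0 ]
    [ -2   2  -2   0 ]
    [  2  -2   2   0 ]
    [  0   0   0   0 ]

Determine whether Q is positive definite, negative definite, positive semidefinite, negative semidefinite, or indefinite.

positive semidefinite

Symmetric row and column elimination reduces A to a congruent diagonal form with pivots 2, 0, 0, 0.
That gives 1 positive, 3 zero pivots.
Hence Q is positive semidefinite.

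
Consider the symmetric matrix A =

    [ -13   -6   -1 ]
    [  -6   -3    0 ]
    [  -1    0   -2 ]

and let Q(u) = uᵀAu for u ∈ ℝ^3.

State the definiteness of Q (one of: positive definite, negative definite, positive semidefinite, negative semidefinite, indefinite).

Applying the same elementary operations to the rows and columns of A produces a congruent diagonal matrix with entries -13, -3/13, -1.
So there are 3 negative pivots.
Hence Q is negative definite.

negative definite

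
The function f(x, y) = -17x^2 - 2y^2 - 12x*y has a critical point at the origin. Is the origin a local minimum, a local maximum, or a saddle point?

The Hessian at the origin is H = [[-34, -12], [-12, -4]].
det H = -34·-4 − (-12)² = -8 < 0, so H is indefinite.
Therefore the origin is a saddle point.

saddle point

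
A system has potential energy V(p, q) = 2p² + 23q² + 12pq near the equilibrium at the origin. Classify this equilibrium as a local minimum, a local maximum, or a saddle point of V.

The Hessian at the origin is H = [[4, 12], [12, 46]].
det H = 4·46 − (12)² = 40 > 0 and H[1,1] = 4 > 0, so H is positive definite.
Therefore the origin is a local minimum.

local minimum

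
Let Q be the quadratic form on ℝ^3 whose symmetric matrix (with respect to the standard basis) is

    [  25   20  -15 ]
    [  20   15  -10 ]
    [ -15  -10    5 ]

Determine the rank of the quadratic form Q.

Symmetric row and column elimination reduces A to a congruent diagonal form with pivots 25, -1, 0.
Counting signs: 1 positive, 1 negative, 1 zero.
The rank is the number of nonzero pivots: 2.

2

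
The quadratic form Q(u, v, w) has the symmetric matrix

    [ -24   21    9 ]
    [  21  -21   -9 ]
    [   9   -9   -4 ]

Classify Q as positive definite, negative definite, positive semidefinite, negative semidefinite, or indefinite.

Symmetric row and column elimination reduces A to a congruent diagonal form with pivots -24, -21/8, -1/7.
Counting signs: 3 negative.
Hence Q is negative definite.

negative definite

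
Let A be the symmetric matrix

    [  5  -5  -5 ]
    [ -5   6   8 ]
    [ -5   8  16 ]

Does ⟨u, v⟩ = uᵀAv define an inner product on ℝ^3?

yes

Leading principal minors: Δ_1 = 5, Δ_2 = 5, Δ_3 = 10.
All leading principal minors are positive, so by Sylvester's criterion Q is positive definite.
⟨·,·⟩ is an inner product exactly when A is positive definite.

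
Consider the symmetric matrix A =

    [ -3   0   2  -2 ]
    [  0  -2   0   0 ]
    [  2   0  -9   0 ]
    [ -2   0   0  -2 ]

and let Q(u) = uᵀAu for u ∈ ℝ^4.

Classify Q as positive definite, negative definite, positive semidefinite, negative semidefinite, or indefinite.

negative definite

Applying the same elementary operations to the rows and columns of A produces a congruent diagonal matrix with entries -3, -2, -23/3, -10/23.
Counting signs: 4 negative.
Hence Q is negative definite.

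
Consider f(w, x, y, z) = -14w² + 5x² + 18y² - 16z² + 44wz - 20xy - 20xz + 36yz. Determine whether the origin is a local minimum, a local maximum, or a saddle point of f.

saddle point

The Hessian at the origin is H = [[-28, 0, 0, 44], [0, 10, -20, -20], [0, -20, 36, 36], [44, -20, 36, -32]].
Row-reducing H symmetrically gives the diagonal entries -28, 10, -4, 8/7.
So there are 2 positive, 2 negative pivots.
H is indefinite, so the origin is a saddle point.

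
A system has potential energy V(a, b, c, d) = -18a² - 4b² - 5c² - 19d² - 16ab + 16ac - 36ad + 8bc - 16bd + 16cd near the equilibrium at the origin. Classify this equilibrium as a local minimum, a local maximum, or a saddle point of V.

The Hessian at the origin is H = [[-36, -16, 16, -36], [-16, -8, 8, -16], [16, 8, -10, 16], [-36, -16, 16, -38]].
Symmetric row and column elimination reduces H to a congruent diagonal form with pivots -36, -8/9, -2, -2.
So there are 4 negative pivots.
H is negative definite, so the origin is a strict local maximum.

local maximum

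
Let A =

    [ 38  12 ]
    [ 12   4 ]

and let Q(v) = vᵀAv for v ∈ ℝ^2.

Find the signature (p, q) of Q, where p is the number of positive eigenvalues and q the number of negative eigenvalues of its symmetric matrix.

An LDLᵀ factorisation of A has diagonal entries 38, 4/19.
That gives 2 positive pivots.

(2, 0)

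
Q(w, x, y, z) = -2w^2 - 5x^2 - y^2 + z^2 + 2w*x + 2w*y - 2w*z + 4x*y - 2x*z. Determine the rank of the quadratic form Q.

The symmetric matrix is A = [[-2, 1, 1, -1], [1, -5, 2, -1], [1, 2, -1, 0], [-1, -1, 0, 1]].
Symmetric row and column elimination reduces A to a congruent diagonal form with pivots -2, -9/2, 8/9, 0.
Counting signs: 1 positive, 2 negative, 1 zero.
The rank is the number of nonzero pivots: 3.

3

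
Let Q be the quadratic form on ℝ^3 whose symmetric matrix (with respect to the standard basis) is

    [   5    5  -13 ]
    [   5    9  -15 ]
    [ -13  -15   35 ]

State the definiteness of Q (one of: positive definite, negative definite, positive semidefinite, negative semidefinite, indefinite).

positive definite

Congruent diagonalization of A (simultaneous row and column reduction) yields pivots 5, 4, 1/5.
So there are 3 positive pivots.
Hence Q is positive definite.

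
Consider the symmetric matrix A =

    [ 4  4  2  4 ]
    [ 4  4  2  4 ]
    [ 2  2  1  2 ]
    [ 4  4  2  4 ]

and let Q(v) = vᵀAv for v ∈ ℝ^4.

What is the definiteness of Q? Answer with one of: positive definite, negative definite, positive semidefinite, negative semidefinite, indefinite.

positive semidefinite

Row-reducing A symmetrically gives the diagonal entries 4, 0, 0, 0.
So there are 1 positive, 3 zero pivots.
Hence Q is positive semidefinite.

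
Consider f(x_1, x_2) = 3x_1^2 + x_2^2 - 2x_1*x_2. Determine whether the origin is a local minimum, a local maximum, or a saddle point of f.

local minimum

The Hessian at the origin is H = [[6, -2], [-2, 2]].
det H = 6·2 − (-2)² = 8 > 0 and H[1,1] = 6 > 0, so H is positive definite.
Therefore the origin is a local minimum.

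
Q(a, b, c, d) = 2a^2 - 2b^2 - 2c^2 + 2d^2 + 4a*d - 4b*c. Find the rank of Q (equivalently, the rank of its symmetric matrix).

2

The associated matrix is A = [[2, 0, 0, 2], [0, -2, -2, 0], [0, -2, -2, 0], [2, 0, 0, 2]].
Applying the same elementary operations to the rows and columns of A produces a congruent diagonal matrix with entries 2, -2, 0, 0.
That gives 1 positive, 1 negative, 2 zero pivots.
The rank is the number of nonzero pivots: 2.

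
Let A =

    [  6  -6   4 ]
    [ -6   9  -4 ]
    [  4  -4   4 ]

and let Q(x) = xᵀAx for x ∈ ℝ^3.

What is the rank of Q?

3

Applying the same elementary operations to the rows and columns of A produces a congruent diagonal matrix with entries 6, 3, 4/3.
Counting signs: 3 positive.
The rank is the number of nonzero pivots: 3.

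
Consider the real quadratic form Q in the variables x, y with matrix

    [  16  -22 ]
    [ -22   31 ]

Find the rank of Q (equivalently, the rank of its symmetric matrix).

2

Applying the same elementary operations to the rows and columns of A produces a congruent diagonal matrix with entries 16, 3/4.
That gives 2 positive pivots.
The rank is the number of nonzero pivots: 2.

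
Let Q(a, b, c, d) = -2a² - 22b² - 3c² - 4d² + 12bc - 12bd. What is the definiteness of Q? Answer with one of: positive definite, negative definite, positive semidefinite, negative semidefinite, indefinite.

The associated matrix is A = [[-2, 0, 0, 0], [0, -22, 6, -6], [0, 6, -3, 0], [0, -6, 0, -4]].
Symmetric row and column elimination reduces A to a congruent diagonal form with pivots -2, -22, -15/11, -2/5.
So there are 4 negative pivots.
Hence Q is negative definite.

negative definite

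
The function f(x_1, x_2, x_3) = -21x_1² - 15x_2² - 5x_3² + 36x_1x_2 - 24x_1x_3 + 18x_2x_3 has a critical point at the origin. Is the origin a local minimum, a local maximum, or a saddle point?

The Hessian at the origin is H = [[-42, 36, -24], [36, -30, 18], [-24, 18, -10]].
Row-reducing H symmetrically gives the diagonal entries -42, 6/7, -4.
So there are 1 positive, 2 negative pivots.
H is indefinite, so the origin is a saddle point.

saddle point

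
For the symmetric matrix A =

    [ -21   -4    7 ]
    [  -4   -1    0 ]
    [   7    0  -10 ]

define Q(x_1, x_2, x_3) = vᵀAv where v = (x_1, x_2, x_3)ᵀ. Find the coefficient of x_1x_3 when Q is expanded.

14

The coefficient of x_1x_3 is A[1,3] + A[3,1] = 2·7 = 14.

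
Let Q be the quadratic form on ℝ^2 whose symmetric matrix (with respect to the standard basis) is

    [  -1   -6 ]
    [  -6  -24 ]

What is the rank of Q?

An LDLᵀ factorisation of A has diagonal entries -1, 12.
Counting signs: 1 positive, 1 negative.
The rank is the number of nonzero pivots: 2.

2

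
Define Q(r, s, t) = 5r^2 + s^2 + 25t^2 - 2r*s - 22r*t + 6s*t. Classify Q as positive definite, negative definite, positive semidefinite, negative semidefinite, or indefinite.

The associated matrix is A = [[5, -1, -11], [-1, 1, 3], [-11, 3, 25]].
Applying the same elementary operations to the rows and columns of A produces a congruent diagonal matrix with entries 5, 4/5, 0.
So there are 2 positive, 1 zero pivots.
Hence Q is positive semidefinite.

positive semidefinite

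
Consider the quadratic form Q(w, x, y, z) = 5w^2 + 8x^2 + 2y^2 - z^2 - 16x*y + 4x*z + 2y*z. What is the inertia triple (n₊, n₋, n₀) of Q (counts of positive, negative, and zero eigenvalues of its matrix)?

(2, 1, 1)

Write A = [[5, 0, 0, 0], [0, 8, -8, 2], [0, -8, 2, 1], [0, 2, 1, -1]].
Applying the same elementary operations to the rows and columns of A produces a congruent diagonal matrix with entries 5, 8, -6, 0.
That gives 2 positive, 1 negative, 1 zero pivots.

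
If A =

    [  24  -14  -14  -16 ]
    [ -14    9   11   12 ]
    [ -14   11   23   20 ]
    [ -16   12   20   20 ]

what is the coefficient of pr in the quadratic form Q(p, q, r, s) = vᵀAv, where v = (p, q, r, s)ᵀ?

-28

The coefficient of pr is A[1,3] + A[3,1] = 2·(-14) = -28.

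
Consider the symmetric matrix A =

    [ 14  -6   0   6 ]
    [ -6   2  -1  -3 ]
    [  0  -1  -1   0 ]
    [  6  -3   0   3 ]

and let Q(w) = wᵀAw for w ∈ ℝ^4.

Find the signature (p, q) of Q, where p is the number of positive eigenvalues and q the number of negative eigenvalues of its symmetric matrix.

(2, 1)

Congruent diagonalization of A (simultaneous row and column reduction) yields pivots 14, -4/7, 3/4, 0.
That gives 2 positive, 1 negative, 1 zero pivots.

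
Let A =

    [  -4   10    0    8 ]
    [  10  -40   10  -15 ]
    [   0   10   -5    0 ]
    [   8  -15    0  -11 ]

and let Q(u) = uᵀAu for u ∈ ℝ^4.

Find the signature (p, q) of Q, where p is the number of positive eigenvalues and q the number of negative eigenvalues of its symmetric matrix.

(1, 2)

Row-reducing A symmetrically gives the diagonal entries -4, -15, 5/3, 0.
So there are 1 positive, 2 negative, 1 zero pivots.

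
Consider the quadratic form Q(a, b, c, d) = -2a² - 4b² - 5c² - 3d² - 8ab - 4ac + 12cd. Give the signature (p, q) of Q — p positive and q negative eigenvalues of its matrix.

The associated matrix is A = [[-2, -4, -2, 0], [-4, -4, 0, 0], [-2, 0, -5, 6], [0, 0, 6, -3]].
Applying the same elementary operations to the rows and columns of A produces a congruent diagonal matrix with entries -2, 4, -7, 15/7.
Counting signs: 2 positive, 2 negative.

(2, 2)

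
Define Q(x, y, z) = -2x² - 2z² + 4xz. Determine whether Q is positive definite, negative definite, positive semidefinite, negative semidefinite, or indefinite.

Write A = [[-2, 0, 2], [0, 0, 0], [2, 0, -2]].
Row-reducing A symmetrically gives the diagonal entries -2, 0, 0.
Counting signs: 1 negative, 2 zero.
Hence Q is negative semidefinite.

negative semidefinite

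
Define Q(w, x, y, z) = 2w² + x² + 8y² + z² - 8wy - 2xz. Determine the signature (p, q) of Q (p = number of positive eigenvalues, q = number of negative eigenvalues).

(2, 0)

The associated matrix is A = [[2, 0, -4, 0], [0, 1, 0, -1], [-4, 0, 8, 0], [0, -1, 0, 1]].
Applying the same elementary operations to the rows and columns of A produces a congruent diagonal matrix with entries 2, 1, 0, 0.
So there are 2 positive, 2 zero pivots.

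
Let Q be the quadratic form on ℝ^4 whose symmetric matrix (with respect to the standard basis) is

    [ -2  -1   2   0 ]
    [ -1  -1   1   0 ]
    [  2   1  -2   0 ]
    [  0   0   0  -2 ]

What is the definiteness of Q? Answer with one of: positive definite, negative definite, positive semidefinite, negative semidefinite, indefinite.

negative semidefinite

Applying the same elementary operations to the rows and columns of A produces a congruent diagonal matrix with entries -2, -1/2, 0, -2.
So there are 3 negative, 1 zero pivots.
Hence Q is negative semidefinite.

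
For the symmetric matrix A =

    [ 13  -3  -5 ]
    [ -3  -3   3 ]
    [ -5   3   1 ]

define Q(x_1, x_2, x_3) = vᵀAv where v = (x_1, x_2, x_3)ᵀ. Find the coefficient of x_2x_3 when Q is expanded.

6

The coefficient of x_2x_3 is A[2,3] + A[3,2] = 2·3 = 6.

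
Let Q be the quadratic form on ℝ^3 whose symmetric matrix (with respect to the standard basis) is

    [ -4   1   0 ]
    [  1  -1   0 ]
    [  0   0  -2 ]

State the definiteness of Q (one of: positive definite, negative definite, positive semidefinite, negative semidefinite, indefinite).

Applying the same elementary operations to the rows and columns of A produces a congruent diagonal matrix with entries -4, -3/4, -2.
That gives 3 negative pivots.
Hence Q is negative definite.

negative definite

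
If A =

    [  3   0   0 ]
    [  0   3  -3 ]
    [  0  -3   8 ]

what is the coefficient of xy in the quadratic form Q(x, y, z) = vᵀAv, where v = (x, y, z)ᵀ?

The coefficient of xy is A[1,2] + A[2,1] = 2·0 = 0.

0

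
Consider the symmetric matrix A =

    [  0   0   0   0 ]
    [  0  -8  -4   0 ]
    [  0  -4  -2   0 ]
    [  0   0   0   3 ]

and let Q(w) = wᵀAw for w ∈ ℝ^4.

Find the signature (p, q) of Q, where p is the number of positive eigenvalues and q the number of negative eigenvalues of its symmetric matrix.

(1, 1)

Applying the same elementary operations to the rows and columns of A produces a congruent diagonal matrix with entries 0, -8, 0, 3.
Counting signs: 1 positive, 1 negative, 2 zero.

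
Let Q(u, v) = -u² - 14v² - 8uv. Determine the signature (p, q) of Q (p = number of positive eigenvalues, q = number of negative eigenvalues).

The associated matrix is A = [[-1, -4], [-4, -14]].
Congruent diagonalization of A (simultaneous row and column reduction) yields pivots -1, 2.
So there are 1 positive, 1 negative pivots.

(1, 1)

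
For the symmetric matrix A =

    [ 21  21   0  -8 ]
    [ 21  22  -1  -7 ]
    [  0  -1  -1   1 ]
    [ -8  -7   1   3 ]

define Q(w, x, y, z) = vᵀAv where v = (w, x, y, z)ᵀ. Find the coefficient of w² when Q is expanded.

The coefficient of w² is the diagonal entry A[1,1] = 21.

21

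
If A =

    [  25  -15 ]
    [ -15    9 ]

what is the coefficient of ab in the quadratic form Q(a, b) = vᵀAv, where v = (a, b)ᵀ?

The coefficient of ab is A[1,2] + A[2,1] = 2·(-15) = -30.

-30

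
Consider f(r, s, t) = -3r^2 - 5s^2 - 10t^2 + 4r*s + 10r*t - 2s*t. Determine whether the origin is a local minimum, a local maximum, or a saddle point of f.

The Hessian at the origin is H = [[-6, 4, 10], [4, -10, -2], [10, -2, -20]].
Applying the same elementary operations to the rows and columns of H produces a congruent diagonal matrix with entries -6, -22/3, -4/11.
So there are 3 negative pivots.
H is negative definite, so the origin is a strict local maximum.

local maximum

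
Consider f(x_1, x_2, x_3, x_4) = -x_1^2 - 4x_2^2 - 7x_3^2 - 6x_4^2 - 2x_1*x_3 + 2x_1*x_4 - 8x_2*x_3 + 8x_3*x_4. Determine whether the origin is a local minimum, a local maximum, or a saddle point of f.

The Hessian at the origin is H = [[-2, 0, -2, 2], [0, -8, -8, 0], [-2, -8, -14, 8], [2, 0, 8, -12]].
Applying the same elementary operations to the rows and columns of H produces a congruent diagonal matrix with entries -2, -8, -4, -1.
So there are 4 negative pivots.
H is negative definite, so the origin is a strict local maximum.

local maximum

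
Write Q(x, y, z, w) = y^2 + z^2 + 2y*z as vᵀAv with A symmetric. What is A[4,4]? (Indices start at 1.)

0

The coefficient of w^2 in Q is 0, and that is exactly A[4,4].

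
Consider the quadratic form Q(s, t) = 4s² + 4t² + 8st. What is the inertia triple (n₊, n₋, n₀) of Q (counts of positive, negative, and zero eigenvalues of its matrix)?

(1, 0, 1)

Write A = [[4, 4], [4, 4]].
Row-reducing A symmetrically gives the diagonal entries 4, 0.
So there are 1 positive, 1 zero pivots.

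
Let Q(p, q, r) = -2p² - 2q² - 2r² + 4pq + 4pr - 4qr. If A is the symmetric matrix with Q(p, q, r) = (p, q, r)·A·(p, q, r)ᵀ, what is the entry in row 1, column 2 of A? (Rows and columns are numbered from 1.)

The coefficient of p·q in Q is 4. For a symmetric A this equals A[1,2] + A[2,1] = 2·A[1,2].
So A[1,2] = 4/2 = 2.

2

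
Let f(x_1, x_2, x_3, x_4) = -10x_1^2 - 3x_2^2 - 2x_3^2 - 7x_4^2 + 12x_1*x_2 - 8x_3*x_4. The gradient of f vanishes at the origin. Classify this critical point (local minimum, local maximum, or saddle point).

The Hessian at the origin is H = [[-20, 12, 0, 0], [12, -6, 0, 0], [0, 0, -4, -8], [0, 0, -8, -14]].
An LDLᵀ factorisation of H has diagonal entries -20, 6/5, -4, 2.
That gives 2 positive, 2 negative pivots.
H is indefinite, so the origin is a saddle point.

saddle point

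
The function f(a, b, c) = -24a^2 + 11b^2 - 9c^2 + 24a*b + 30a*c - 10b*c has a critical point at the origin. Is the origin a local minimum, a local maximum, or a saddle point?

saddle point

The Hessian at the origin is H = [[-48, 24, 30], [24, 22, -10], [30, -10, -18]].
Row-reducing H symmetrically gives the diagonal entries -48, 34, 1/68.
Counting signs: 2 positive, 1 negative.
H is indefinite, so the origin is a saddle point.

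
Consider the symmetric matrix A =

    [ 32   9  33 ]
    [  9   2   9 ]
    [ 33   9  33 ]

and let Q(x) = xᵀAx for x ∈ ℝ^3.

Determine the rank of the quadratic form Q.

Applying the same elementary operations to the rows and columns of A produces a congruent diagonal matrix with entries 32, -17/32, -15/17.
Counting signs: 1 positive, 2 negative.
The rank is the number of nonzero pivots: 3.

3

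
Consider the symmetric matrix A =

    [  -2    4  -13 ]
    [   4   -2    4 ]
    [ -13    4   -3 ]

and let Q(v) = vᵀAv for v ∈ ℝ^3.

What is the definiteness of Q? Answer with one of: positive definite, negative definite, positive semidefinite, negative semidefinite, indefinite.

indefinite

An LDLᵀ factorisation of A has diagonal entries -2, 6, 5/6.
That gives 2 positive, 1 negative pivots.
Hence Q is indefinite.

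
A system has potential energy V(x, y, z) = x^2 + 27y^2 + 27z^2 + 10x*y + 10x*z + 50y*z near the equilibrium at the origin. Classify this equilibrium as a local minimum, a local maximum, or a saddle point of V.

The Hessian at the origin is H = [[2, 10, 10], [10, 54, 50], [10, 50, 54]].
Symmetric row and column elimination reduces H to a congruent diagonal form with pivots 2, 4, 4.
So there are 3 positive pivots.
H is positive definite, so the origin is a strict local minimum.

local minimum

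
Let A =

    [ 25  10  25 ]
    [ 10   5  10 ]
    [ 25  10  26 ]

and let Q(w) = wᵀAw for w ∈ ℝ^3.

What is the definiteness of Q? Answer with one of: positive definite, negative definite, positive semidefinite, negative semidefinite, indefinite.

Leading principal minors: Δ_1 = 25, Δ_2 = 25, Δ_3 = 25.
All leading principal minors are positive, so by Sylvester's criterion Q is positive definite.

positive definite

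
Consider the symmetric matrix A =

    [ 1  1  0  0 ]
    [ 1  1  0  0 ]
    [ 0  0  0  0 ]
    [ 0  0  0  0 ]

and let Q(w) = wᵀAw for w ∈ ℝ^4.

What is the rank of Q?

Symmetric row and column elimination reduces A to a congruent diagonal form with pivots 1, 0, 0, 0.
Counting signs: 1 positive, 3 zero.
The rank is the number of nonzero pivots: 1.

1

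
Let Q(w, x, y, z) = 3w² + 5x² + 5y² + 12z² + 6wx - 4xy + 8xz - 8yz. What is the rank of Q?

4

Write A = [[3, 3, 0, 0], [3, 5, -2, 4], [0, -2, 5, -4], [0, 4, -4, 12]].
An LDLᵀ factorisation of A has diagonal entries 3, 2, 3, 4.
Counting signs: 4 positive.
The rank is the number of nonzero pivots: 4.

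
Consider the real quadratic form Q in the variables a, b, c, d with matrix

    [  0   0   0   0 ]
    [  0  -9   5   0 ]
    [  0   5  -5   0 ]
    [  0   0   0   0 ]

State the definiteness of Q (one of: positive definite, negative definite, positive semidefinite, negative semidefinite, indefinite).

Row-reducing A symmetrically gives the diagonal entries 0, -9, -20/9, 0.
Counting signs: 2 negative, 2 zero.
Hence Q is negative semidefinite.

negative semidefinite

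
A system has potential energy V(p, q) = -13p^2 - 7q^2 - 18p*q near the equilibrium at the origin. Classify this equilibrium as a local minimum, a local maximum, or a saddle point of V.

The Hessian at the origin is H = [[-26, -18], [-18, -14]].
det H = -26·-14 − (-18)² = 40 > 0 and H[1,1] = -26 < 0, so H is negative definite.
Therefore the origin is a local maximum.

local maximum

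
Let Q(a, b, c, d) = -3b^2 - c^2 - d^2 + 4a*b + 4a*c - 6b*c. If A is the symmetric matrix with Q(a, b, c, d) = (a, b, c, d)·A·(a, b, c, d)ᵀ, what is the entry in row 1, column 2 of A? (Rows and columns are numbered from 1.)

The coefficient of a·b in Q is 4. For a symmetric A this equals A[1,2] + A[2,1] = 2·A[1,2].
So A[1,2] = 4/2 = 2.

2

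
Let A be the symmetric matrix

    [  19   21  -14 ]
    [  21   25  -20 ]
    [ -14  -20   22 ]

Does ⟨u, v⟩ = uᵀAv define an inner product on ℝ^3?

Leading principal minors: Δ_1 = 19, Δ_2 = 34, Δ_3 = 8.
All leading principal minors are positive, so by Sylvester's criterion Q is positive definite.
⟨·,·⟩ is an inner product exactly when A is positive definite.

yes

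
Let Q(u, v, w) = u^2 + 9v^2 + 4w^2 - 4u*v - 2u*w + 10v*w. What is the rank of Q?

Write A = [[1, -2, -1], [-2, 9, 5], [-1, 5, 4]].
Row-reducing A symmetrically gives the diagonal entries 1, 5, 6/5.
That gives 3 positive pivots.
The rank is the number of nonzero pivots: 3.

3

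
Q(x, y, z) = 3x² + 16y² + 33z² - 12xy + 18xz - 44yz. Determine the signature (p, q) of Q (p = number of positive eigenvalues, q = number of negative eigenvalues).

(3, 0)

The symmetric matrix is A = [[3, -6, 9], [-6, 16, -22], [9, -22, 33]].
Congruent diagonalization of A (simultaneous row and column reduction) yields pivots 3, 4, 2.
So there are 3 positive pivots.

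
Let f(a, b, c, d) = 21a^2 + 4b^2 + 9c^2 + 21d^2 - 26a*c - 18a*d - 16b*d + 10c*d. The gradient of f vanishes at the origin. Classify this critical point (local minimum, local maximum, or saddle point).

The Hessian at the origin is H = [[42, 0, -26, -18], [0, 8, 0, -16], [-26, 0, 18, 10], [-18, -16, 10, 42]].
Congruent diagonalization of H (simultaneous row and column reduction) yields pivots 42, 8, 40/21, 8/5.
So there are 4 positive pivots.
H is positive definite, so the origin is a strict local minimum.

local minimum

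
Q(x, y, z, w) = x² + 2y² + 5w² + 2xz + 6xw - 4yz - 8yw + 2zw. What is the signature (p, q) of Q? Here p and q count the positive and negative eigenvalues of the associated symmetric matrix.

The symmetric matrix is A = [[1, 0, 1, 3], [0, 2, -2, -4], [1, -2, 0, 1], [3, -4, 1, 5]].
Congruent diagonalization of A (simultaneous row and column reduction) yields pivots 1, 2, -3, 0.
Counting signs: 2 positive, 1 negative, 1 zero.

(2, 1)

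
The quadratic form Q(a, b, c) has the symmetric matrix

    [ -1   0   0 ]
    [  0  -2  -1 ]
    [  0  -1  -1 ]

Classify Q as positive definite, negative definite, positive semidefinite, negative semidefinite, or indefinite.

negative definite

Applying the same elementary operations to the rows and columns of A produces a congruent diagonal matrix with entries -1, -2, -1/2.
That gives 3 negative pivots.
Hence Q is negative definite.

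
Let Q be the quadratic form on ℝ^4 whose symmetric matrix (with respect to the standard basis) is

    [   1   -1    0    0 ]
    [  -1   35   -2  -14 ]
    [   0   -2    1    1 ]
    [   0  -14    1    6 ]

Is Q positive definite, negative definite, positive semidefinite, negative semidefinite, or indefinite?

Leading principal minors: Δ_1 = 1, Δ_2 = 34, Δ_3 = 30, Δ_4 = 6.
All leading principal minors are positive, so by Sylvester's criterion Q is positive definite.

positive definite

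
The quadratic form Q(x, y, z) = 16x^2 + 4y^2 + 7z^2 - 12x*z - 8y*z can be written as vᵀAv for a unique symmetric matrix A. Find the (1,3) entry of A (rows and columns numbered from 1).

-6

The coefficient of x·z in Q is -12. For a symmetric A this equals A[1,3] + A[3,1] = 2·A[1,3].
So A[1,3] = -12/2 = -6.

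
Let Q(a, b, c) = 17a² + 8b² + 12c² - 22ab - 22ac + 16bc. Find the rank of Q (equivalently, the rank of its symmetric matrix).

3

Write A = [[17, -11, -11], [-11, 8, 8], [-11, 8, 12]].
An LDLᵀ factorisation of A has diagonal entries 17, 15/17, 4.
Counting signs: 3 positive.
The rank is the number of nonzero pivots: 3.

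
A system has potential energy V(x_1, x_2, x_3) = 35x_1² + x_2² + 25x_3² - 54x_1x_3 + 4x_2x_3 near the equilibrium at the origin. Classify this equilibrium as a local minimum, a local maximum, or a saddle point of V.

The Hessian at the origin is H = [[70, 0, -54], [0, 2, 4], [-54, 4, 50]].
An LDLᵀ factorisation of H has diagonal entries 70, 2, 12/35.
Counting signs: 3 positive.
H is positive definite, so the origin is a strict local minimum.

local minimum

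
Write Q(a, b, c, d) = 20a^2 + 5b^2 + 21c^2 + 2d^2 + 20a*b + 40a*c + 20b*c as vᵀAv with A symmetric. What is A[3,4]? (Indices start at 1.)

0

The coefficient of c·d in Q is 0. For a symmetric A this equals A[3,4] + A[4,3] = 2·A[3,4].
So A[3,4] = 0/2 = 0.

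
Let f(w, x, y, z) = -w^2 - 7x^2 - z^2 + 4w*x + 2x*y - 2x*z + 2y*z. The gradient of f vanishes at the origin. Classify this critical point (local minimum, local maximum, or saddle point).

The Hessian at the origin is H = [[-2, 4, 0, 0], [4, -14, 2, -2], [0, 2, 0, 2], [0, -2, 2, -2]].
Congruent diagonalization of H (simultaneous row and column reduction) yields pivots -2, -6, 2/3, -4.
So there are 1 positive, 3 negative pivots.
H is indefinite, so the origin is a saddle point.

saddle point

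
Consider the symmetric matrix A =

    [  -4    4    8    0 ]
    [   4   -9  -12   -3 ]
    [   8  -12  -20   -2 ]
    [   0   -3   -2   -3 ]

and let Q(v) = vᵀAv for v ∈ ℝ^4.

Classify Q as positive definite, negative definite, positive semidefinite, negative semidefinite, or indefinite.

negative definite

Symmetric row and column elimination reduces A to a congruent diagonal form with pivots -4, -5, -4/5, -1.
Counting signs: 4 negative.
Hence Q is negative definite.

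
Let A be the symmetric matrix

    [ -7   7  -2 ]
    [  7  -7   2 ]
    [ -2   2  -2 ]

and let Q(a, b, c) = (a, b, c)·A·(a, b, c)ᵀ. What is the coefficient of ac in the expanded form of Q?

The coefficient of ac is A[1,3] + A[3,1] = 2·(-2) = -4.

-4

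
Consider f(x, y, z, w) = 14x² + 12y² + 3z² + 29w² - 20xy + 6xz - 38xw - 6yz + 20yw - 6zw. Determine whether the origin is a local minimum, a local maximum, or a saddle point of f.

local minimum

The Hessian at the origin is H = [[28, -20, 6, -38], [-20, 24, -6, 20], [6, -6, 6, -6], [-38, 20, -6, 58]].
Congruent diagonalization of H (simultaneous row and column reduction) yields pivots 28, 68/7, 75/17, 1.
So there are 4 positive pivots.
H is positive definite, so the origin is a strict local minimum.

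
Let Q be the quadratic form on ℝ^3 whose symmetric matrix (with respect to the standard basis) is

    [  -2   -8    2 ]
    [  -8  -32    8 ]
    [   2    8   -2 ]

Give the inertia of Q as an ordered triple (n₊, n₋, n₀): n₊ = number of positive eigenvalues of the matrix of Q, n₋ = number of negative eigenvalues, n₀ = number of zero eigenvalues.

(0, 1, 2)

Symmetric row and column elimination reduces A to a congruent diagonal form with pivots -2, 0, 0.
Counting signs: 1 negative, 2 zero.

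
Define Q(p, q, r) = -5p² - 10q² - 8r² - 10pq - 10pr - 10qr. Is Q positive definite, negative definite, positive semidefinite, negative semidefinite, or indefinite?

negative definite

Write A = [[-5, -5, -5], [-5, -10, -5], [-5, -5, -8]].
Symmetric row and column elimination reduces A to a congruent diagonal form with pivots -5, -5, -3.
Counting signs: 3 negative.
Hence Q is negative definite.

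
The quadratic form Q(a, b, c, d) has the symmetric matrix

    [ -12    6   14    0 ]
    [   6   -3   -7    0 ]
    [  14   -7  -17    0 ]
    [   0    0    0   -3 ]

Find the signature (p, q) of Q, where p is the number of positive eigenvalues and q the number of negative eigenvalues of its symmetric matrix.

(0, 3)

Congruent diagonalization of A (simultaneous row and column reduction) yields pivots -12, 0, -2/3, -3.
So there are 3 negative, 1 zero pivots.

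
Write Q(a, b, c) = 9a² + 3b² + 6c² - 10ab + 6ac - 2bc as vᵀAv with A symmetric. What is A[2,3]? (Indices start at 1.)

The coefficient of b·c in Q is -2. For a symmetric A this equals A[2,3] + A[3,2] = 2·A[2,3].
So A[2,3] = -2/2 = -1.

-1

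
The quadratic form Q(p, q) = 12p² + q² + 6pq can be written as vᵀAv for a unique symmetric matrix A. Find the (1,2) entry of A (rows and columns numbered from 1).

The coefficient of p·q in Q is 6. For a symmetric A this equals A[1,2] + A[2,1] = 2·A[1,2].
So A[1,2] = 6/2 = 3.

3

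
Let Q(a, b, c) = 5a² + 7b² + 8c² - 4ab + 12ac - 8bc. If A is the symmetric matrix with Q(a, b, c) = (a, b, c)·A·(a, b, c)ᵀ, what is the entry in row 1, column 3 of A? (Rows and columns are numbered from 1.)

The coefficient of a·c in Q is 12. For a symmetric A this equals A[1,3] + A[3,1] = 2·A[1,3].
So A[1,3] = 12/2 = 6.

6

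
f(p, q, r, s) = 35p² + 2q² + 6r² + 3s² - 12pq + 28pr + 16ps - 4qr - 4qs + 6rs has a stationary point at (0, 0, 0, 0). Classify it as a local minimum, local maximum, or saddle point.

local minimum

The Hessian at the origin is H = [[70, -12, 28, 16], [-12, 4, -4, -4], [28, -4, 12, 6], [16, -4, 6, 6]].
An LDLᵀ factorisation of H has diagonal entries 70, 68/35, 8/17, 3/2.
That gives 4 positive pivots.
H is positive definite, so the origin is a strict local minimum.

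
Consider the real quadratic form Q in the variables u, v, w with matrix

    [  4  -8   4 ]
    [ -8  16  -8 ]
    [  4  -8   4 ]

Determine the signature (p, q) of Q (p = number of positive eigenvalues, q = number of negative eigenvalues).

(1, 0)

Congruent diagonalization of A (simultaneous row and column reduction) yields pivots 4, 0, 0.
So there are 1 positive, 2 zero pivots.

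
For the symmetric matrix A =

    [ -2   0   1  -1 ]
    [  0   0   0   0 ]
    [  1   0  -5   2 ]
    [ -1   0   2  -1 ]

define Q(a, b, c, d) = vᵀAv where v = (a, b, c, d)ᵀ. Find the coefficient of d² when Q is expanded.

The coefficient of d² is the diagonal entry A[4,4] = -1.

-1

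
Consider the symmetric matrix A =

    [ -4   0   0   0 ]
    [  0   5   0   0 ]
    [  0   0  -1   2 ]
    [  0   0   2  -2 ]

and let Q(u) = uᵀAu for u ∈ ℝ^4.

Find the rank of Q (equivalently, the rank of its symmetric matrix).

An LDLᵀ factorisation of A has diagonal entries -4, 5, -1, 2.
Counting signs: 2 positive, 2 negative.
The rank is the number of nonzero pivots: 4.

4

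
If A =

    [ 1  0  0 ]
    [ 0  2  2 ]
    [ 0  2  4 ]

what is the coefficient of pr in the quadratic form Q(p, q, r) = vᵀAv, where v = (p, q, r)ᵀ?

The coefficient of pr is A[1,3] + A[3,1] = 2·0 = 0.

0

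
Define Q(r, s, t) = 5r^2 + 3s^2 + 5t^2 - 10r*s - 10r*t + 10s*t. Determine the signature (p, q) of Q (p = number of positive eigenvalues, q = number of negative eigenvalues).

(1, 1)

The associated matrix is A = [[5, -5, -5], [-5, 3, 5], [-5, 5, 5]].
Row-reducing A symmetrically gives the diagonal entries 5, -2, 0.
So there are 1 positive, 1 negative, 1 zero pivots.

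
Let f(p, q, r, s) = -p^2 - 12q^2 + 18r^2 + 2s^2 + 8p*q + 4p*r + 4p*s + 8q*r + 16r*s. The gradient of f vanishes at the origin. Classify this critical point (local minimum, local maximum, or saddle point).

saddle point

The Hessian at the origin is H = [[-2, 8, 4, 4], [8, -24, 8, 0], [4, 8, 36, 16], [4, 0, 16, 4]].
Applying the same elementary operations to the rows and columns of H produces a congruent diagonal matrix with entries -2, 8, -28, 4/7.
Counting signs: 2 positive, 2 negative.
H is indefinite, so the origin is a saddle point.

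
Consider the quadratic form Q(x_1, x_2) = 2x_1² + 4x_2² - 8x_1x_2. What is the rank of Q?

Write A = [[2, -4], [-4, 4]].
Congruent diagonalization of A (simultaneous row and column reduction) yields pivots 2, -4.
So there are 1 positive, 1 negative pivots.
The rank is the number of nonzero pivots: 2.

2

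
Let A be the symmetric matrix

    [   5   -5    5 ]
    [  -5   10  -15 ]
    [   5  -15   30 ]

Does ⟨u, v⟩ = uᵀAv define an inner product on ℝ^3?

Row-reducing A symmetrically gives the diagonal entries 5, 5, 5.
That gives 3 positive pivots.
Hence Q is positive definite.
⟨·,·⟩ is an inner product exactly when A is positive definite.

yes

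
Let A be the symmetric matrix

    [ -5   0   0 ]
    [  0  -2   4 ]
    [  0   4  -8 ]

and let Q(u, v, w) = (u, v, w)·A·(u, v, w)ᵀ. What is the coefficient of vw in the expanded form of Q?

The coefficient of vw is A[2,3] + A[3,2] = 2·4 = 8.

8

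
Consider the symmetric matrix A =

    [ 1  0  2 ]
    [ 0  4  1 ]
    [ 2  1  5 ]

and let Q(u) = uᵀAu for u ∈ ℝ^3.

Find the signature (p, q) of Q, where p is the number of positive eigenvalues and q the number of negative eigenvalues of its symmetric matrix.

An LDLᵀ factorisation of A has diagonal entries 1, 4, 3/4.
So there are 3 positive pivots.

(3, 0)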